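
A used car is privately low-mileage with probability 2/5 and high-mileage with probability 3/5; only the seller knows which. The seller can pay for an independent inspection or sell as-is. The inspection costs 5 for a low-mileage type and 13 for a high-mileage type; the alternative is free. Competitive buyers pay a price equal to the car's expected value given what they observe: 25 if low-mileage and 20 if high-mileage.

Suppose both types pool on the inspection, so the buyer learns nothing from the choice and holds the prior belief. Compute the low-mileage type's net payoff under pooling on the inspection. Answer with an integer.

Pooled price = 2/5·25 + 3/5·20 = 22.
low-mileage pays cost 5 for the inspection, so net payoff = 22 − 5 = 17.

17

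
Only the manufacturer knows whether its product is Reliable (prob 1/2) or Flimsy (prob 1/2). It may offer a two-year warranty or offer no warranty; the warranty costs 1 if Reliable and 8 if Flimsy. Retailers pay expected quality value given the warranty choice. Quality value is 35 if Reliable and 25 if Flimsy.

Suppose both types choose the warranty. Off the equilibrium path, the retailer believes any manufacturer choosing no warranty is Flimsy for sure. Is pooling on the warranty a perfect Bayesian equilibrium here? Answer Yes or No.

No

On path, the retailer holds the prior and pays 1/2·35 + 1/2·25 = 30. Off path (no warranty), believing Flimsy, it pays 25.
Reliable: the warranty nets 30 − 1 = 29; no warranty nets 25. Reliable stays.
Flimsy: the warranty nets 30 − 8 = 22; no warranty nets 25. Flimsy would deviate.
A type deviates, so pooling fails.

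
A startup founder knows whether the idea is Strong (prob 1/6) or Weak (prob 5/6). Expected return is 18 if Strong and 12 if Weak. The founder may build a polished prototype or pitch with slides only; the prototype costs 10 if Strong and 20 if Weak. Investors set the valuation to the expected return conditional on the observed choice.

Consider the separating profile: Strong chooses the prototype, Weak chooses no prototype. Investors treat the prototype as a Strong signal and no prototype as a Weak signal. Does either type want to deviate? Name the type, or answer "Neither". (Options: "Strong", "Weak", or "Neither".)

The prototype pays 18; no prototype pays 12.
Strong: assigned the prototype, nets 18 − 10 = 8; deviating to no prototype nets 12.
Weak: assigned no prototype, nets 12; deviating to the prototype nets 18 − 20 = -2.
The Strong type gains 4 by deviating.

Strong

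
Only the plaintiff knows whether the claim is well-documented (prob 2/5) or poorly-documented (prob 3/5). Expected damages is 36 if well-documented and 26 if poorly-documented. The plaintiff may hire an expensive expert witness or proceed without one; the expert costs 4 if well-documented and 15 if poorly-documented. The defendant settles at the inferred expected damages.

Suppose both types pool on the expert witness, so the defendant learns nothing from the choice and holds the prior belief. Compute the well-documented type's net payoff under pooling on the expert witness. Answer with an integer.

Pooled settlement = 2/5·36 + 3/5·26 = 30.
well-documented pays cost 4 for the expert witness, so net payoff = 30 − 4 = 26.

26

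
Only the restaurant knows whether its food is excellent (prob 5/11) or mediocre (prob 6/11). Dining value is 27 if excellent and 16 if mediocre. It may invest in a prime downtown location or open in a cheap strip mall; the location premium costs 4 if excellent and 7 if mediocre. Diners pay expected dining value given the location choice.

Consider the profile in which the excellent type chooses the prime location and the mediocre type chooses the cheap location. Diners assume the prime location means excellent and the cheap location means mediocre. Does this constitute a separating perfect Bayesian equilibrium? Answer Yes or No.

Under these beliefs, the prime location earns price premium 27 and the cheap location earns price premium 16.
excellent: the prime location nets 27 − 4 = 23; the cheap location nets 16. excellent prefers the prime location.
mediocre: the prime location nets 27 − 7 = 20; the cheap location nets 16. mediocre would deviate to the prime location.
mediocre has a profitable deviation, so the profile is not an equilibrium.

No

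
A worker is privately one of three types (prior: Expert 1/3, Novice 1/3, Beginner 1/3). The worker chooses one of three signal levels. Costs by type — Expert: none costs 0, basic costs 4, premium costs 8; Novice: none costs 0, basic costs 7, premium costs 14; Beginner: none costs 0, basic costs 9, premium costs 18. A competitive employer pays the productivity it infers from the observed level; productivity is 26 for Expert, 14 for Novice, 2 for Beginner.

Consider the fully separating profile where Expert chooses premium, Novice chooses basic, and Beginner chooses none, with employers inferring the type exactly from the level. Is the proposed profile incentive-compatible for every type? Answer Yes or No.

Separating wages: premium → 26, basic → 14, none → 2.
Expert (assigned premium): none: 2 − 0 = 2; basic: 14 − 4 = 10; premium: 26 − 8 = 18. Expert stays.
Novice (assigned basic): none: 2 − 0 = 2; basic: 14 − 7 = 7; premium: 26 − 14 = 12. Novice prefers premium.
Beginner (assigned none): none: 2 − 0 = 2; basic: 14 − 9 = 5; premium: 26 − 18 = 8. Beginner prefers premium.
At least one type deviates; the separating profile fails.

No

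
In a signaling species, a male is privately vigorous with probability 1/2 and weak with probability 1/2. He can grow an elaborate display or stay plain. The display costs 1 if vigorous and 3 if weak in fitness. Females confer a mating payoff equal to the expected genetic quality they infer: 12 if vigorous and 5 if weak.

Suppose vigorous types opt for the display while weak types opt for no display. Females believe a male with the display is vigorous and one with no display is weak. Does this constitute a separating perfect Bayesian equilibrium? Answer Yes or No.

Under these beliefs, the display earns mating payoff 12 and no display earns mating payoff 5.
vigorous: the display nets 12 − 1 = 11; no display nets 5. vigorous prefers the display.
weak: the display nets 12 − 3 = 9; no display nets 5. weak would deviate to the display.
weak has a profitable deviation, so the profile is not an equilibrium.

No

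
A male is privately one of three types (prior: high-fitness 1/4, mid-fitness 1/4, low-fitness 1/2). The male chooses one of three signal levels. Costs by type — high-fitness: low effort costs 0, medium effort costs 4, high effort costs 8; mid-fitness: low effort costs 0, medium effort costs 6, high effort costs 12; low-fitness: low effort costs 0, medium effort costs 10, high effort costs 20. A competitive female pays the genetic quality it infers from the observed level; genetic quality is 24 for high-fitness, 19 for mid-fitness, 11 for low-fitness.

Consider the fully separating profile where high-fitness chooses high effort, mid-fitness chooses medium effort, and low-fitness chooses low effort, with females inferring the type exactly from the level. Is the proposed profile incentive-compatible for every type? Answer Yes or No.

Yes

Separating mating payoffs: high effort → 24, medium effort → 19, low effort → 11.
high-fitness (assigned high effort): low effort: 11 − 0 = 11; medium effort: 19 − 4 = 15; high effort: 24 − 8 = 16. high-fitness stays.
mid-fitness (assigned medium effort): low effort: 11 − 0 = 11; medium effort: 19 − 6 = 13; high effort: 24 − 12 = 12. mid-fitness stays.
low-fitness (assigned low effort): low effort: 11 − 0 = 11; medium effort: 19 − 10 = 9; high effort: 24 − 20 = 4. low-fitness stays.
Every type prefers its assigned level; separation holds.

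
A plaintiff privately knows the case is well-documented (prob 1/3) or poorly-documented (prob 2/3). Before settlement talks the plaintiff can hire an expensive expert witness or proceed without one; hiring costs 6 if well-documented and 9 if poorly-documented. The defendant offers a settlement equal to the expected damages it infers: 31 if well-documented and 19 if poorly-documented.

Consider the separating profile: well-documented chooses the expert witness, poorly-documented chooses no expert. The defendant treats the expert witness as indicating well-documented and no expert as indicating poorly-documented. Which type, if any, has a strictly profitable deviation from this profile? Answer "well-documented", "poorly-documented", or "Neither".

poorly-documented

The expert witness pays 31; no expert pays 19.
well-documented: assigned the expert witness, nets 31 − 6 = 25; deviating to no expert nets 19.
poorly-documented: assigned no expert, nets 19; deviating to the expert witness nets 31 − 9 = 22.
The poorly-documented type gains 3 by deviating.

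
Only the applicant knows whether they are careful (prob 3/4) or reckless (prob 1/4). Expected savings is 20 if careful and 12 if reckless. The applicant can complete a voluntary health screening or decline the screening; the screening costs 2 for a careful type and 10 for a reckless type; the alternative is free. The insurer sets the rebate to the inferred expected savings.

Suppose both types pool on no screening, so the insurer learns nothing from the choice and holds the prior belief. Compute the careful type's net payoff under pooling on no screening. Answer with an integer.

Pooled rebate = 3/4·20 + 1/4·12 = 18.
careful pays no cost for no screening, so net payoff = 18.

18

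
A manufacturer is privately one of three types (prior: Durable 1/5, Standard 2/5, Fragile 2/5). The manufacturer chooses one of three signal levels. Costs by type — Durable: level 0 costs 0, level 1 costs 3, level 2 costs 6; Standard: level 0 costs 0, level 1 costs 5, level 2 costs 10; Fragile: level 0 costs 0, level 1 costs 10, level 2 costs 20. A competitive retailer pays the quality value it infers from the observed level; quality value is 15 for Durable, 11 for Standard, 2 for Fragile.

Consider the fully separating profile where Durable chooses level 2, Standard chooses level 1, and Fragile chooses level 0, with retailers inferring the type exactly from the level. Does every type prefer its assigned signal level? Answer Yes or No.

Yes

Separating prices: level 2 → 15, level 1 → 11, level 0 → 2.
Durable (assigned level 2): level 0: 2 − 0 = 2; level 1: 11 − 3 = 8; level 2: 15 − 6 = 9. Durable stays.
Standard (assigned level 1): level 0: 2 − 0 = 2; level 1: 11 − 5 = 6; level 2: 15 − 10 = 5. Standard stays.
Fragile (assigned level 0): level 0: 2 − 0 = 2; level 1: 11 − 10 = 1; level 2: 15 − 20 = -5. Fragile stays.
Every type prefers its assigned level; separation holds.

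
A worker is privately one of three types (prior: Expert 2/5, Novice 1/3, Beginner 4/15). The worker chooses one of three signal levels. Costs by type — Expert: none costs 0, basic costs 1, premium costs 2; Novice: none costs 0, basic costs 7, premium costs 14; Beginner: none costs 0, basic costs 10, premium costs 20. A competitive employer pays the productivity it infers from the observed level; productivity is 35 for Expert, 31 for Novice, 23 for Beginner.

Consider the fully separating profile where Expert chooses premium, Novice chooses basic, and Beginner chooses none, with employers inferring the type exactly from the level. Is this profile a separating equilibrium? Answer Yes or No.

Yes

Separating wages: premium → 35, basic → 31, none → 23.
Expert (assigned premium): none: 23 − 0 = 23; basic: 31 − 1 = 30; premium: 35 − 2 = 33. Expert stays.
Novice (assigned basic): none: 23 − 0 = 23; basic: 31 − 7 = 24; premium: 35 − 14 = 21. Novice stays.
Beginner (assigned none): none: 23 − 0 = 23; basic: 31 − 10 = 21; premium: 35 − 20 = 15. Beginner stays.
Every type prefers its assigned level; separation holds.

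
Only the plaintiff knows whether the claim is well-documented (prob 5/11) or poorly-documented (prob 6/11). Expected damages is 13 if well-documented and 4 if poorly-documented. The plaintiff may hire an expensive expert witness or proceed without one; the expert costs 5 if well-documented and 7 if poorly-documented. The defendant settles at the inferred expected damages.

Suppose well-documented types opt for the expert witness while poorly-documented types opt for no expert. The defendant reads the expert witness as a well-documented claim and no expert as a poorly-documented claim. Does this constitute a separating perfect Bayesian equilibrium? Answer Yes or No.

Under these beliefs, the expert witness earns settlement 13 and no expert earns settlement 4.
well-documented: the expert witness nets 13 − 5 = 8; no expert nets 4. well-documented prefers the expert witness.
poorly-documented: the expert witness nets 13 − 7 = 6; no expert nets 4. poorly-documented would deviate to the expert witness.
poorly-documented has a profitable deviation, so the profile is not an equilibrium.

No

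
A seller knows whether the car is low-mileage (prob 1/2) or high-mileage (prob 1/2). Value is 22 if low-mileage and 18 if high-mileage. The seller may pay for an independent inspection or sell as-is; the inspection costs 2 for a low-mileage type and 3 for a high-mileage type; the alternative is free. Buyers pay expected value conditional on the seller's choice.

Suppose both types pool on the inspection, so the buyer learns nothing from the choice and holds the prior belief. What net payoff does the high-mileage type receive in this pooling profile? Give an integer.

Pooled price = 1/2·22 + 1/2·18 = 20.
high-mileage pays cost 3 for the inspection, so net payoff = 20 − 3 = 17.

17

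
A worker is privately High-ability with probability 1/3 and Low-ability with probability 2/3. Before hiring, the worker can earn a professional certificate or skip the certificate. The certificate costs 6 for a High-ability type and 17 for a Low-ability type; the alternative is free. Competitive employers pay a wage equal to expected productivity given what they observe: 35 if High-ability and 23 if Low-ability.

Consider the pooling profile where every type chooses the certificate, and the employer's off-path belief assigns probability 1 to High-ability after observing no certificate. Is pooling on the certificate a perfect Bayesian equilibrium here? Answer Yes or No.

On path, the employer holds the prior and pays 1/3·35 + 2/3·23 = 27. Off path (no certificate), believing High-ability, it pays 35.
High-ability: the certificate nets 27 − 6 = 21; no certificate nets 35. High-ability would deviate.
Low-ability: the certificate nets 27 − 17 = 10; no certificate nets 35. Low-ability would deviate.
A type deviates, so pooling fails.

No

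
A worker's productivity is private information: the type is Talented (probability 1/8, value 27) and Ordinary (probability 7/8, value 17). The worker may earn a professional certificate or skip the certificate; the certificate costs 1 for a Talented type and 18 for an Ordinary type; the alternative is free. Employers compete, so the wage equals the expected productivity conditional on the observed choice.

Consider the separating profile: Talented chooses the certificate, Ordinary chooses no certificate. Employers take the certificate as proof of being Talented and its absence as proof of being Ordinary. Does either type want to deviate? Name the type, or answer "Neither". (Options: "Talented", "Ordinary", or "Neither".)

Neither

The certificate pays 27; no certificate pays 17.
Talented: assigned the certificate, nets 27 − 1 = 26; deviating to no certificate nets 17.
Ordinary: assigned no certificate, nets 17; deviating to the certificate nets 27 − 18 = 9.
Both types strictly prefer their assigned action; no profitable deviation.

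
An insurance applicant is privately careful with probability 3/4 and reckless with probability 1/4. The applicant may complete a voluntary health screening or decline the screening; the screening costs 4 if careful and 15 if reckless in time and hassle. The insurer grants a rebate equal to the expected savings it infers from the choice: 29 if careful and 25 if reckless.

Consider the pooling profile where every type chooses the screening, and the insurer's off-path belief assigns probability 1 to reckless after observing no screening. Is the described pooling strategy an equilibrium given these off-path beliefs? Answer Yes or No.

No

On path, the insurer holds the prior and pays 3/4·29 + 1/4·25 = 28. Off path (no screening), believing reckless, it pays 25.
careful: the screening nets 28 − 4 = 24; no screening nets 25. careful would deviate.
reckless: the screening nets 28 − 15 = 13; no screening nets 25. reckless would deviate.
A type deviates, so pooling fails.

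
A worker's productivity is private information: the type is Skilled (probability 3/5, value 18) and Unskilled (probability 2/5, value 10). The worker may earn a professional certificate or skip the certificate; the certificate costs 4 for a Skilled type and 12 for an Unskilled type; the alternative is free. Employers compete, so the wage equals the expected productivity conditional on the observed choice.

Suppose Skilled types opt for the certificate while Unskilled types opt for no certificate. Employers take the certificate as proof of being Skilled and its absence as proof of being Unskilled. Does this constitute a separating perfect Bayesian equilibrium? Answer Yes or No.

Yes

Under these beliefs, the certificate earns wage 18 and no certificate earns wage 10.
Skilled: the certificate nets 18 − 4 = 14; no certificate nets 10. Skilled prefers the certificate.
Unskilled: the certificate nets 18 − 12 = 6; no certificate nets 10. Unskilled prefers no certificate.
Neither type deviates, so the separating profile is an equilibrium.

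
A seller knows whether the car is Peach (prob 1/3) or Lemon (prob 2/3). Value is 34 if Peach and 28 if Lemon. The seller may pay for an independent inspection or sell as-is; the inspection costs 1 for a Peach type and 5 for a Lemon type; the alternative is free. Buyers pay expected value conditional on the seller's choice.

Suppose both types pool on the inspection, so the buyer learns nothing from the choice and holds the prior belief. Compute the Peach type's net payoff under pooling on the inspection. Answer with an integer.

Pooled price = 1/3·34 + 2/3·28 = 30.
Peach pays cost 1 for the inspection, so net payoff = 30 − 1 = 29.

29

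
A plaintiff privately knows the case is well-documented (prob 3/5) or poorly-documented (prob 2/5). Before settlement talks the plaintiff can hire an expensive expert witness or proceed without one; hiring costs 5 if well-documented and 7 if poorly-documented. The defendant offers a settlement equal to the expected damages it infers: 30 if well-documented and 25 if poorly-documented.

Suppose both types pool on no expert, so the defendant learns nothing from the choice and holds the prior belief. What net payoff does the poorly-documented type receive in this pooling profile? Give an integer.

Pooled settlement = 3/5·30 + 2/5·25 = 28.
poorly-documented pays no cost for no expert, so net payoff = 28.

28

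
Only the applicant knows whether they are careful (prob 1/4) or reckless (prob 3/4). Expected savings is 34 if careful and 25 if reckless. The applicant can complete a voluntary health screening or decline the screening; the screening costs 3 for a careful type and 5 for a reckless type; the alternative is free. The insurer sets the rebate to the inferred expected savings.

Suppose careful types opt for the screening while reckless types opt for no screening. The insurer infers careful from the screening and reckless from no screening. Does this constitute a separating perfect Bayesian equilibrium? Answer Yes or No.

Under these beliefs, the screening earns rebate 34 and no screening earns rebate 25.
careful: the screening nets 34 − 3 = 31; no screening nets 25. careful prefers the screening.
reckless: the screening nets 34 − 5 = 29; no screening nets 25. reckless would deviate to the screening.
reckless has a profitable deviation, so the profile is not an equilibrium.

No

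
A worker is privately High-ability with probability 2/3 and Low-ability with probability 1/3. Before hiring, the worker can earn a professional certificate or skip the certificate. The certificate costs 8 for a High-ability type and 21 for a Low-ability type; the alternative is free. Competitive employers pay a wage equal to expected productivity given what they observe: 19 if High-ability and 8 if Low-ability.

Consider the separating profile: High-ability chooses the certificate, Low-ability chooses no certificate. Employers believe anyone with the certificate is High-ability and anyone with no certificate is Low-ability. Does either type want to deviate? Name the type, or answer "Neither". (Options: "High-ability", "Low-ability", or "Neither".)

The certificate pays 19; no certificate pays 8.
High-ability: assigned the certificate, nets 19 − 8 = 11; deviating to no certificate nets 8.
Low-ability: assigned no certificate, nets 8; deviating to the certificate nets 19 − 21 = -2.
Both types strictly prefer their assigned action; no profitable deviation.

Neither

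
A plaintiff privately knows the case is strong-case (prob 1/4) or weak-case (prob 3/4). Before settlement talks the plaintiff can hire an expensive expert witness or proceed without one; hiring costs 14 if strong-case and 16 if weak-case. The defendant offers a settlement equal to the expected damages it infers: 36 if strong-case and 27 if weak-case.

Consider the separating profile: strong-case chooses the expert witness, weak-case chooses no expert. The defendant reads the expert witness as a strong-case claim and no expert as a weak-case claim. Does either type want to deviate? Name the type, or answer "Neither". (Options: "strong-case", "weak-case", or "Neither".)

The expert witness pays 36; no expert pays 27.
strong-case: assigned the expert witness, nets 36 − 14 = 22; deviating to no expert nets 27.
weak-case: assigned no expert, nets 27; deviating to the expert witness nets 36 − 16 = 20.
The strong-case type gains 5 by deviating.

strong-case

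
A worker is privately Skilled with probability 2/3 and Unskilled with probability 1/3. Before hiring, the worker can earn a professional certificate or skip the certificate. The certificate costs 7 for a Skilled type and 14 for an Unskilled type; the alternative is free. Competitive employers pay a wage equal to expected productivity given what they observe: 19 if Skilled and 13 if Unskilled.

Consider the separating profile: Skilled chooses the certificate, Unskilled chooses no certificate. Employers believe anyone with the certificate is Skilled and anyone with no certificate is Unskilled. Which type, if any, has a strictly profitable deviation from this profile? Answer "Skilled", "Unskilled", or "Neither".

The certificate pays 19; no certificate pays 13.
Skilled: assigned the certificate, nets 19 − 7 = 12; deviating to no certificate nets 13.
Unskilled: assigned no certificate, nets 13; deviating to the certificate nets 19 − 14 = 5.
The Skilled type gains 1 by deviating.

Skilled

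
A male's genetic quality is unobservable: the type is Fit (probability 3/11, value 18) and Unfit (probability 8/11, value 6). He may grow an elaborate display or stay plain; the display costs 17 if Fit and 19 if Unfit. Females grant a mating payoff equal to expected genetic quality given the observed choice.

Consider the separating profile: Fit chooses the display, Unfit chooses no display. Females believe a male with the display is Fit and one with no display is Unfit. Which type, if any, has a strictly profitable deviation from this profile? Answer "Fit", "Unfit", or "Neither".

The display pays 18; no display pays 6.
Fit: assigned the display, nets 18 − 17 = 1; deviating to no display nets 6.
Unfit: assigned no display, nets 6; deviating to the display nets 18 − 19 = -1.
The Fit type gains 5 by deviating.

Fit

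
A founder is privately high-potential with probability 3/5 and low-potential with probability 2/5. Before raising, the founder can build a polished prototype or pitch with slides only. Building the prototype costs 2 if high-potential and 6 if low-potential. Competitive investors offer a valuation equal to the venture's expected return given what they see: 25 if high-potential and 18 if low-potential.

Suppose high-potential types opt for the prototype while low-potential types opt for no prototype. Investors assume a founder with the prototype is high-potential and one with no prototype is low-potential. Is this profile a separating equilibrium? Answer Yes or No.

No

Under these beliefs, the prototype earns valuation 25 and no prototype earns valuation 18.
high-potential: the prototype nets 25 − 2 = 23; no prototype nets 18. high-potential prefers the prototype.
low-potential: the prototype nets 25 − 6 = 19; no prototype nets 18. low-potential would deviate to the prototype.
low-potential has a profitable deviation, so the profile is not an equilibrium.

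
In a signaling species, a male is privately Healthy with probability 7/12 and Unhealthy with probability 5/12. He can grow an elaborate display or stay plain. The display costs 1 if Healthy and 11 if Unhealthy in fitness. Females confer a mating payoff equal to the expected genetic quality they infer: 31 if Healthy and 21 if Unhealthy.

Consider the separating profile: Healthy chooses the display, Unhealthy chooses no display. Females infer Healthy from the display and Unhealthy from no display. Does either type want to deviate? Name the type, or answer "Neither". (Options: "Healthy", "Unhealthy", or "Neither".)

Neither

The display pays 31; no display pays 21.
Healthy: assigned the display, nets 31 − 1 = 30; deviating to no display nets 21.
Unhealthy: assigned no display, nets 21; deviating to the display nets 31 − 11 = 20.
Both types strictly prefer their assigned action; no profitable deviation.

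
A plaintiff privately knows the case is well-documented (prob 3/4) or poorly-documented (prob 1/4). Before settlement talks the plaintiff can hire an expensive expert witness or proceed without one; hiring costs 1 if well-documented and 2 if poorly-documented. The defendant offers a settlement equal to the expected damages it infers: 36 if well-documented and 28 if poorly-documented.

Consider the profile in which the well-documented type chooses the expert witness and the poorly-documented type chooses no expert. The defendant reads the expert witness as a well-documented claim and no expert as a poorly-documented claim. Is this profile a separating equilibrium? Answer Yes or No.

Under these beliefs, the expert witness earns settlement 36 and no expert earns settlement 28.
well-documented: the expert witness nets 36 − 1 = 35; no expert nets 28. well-documented prefers the expert witness.
poorly-documented: the expert witness nets 36 − 2 = 34; no expert nets 28. poorly-documented would deviate to the expert witness.
poorly-documented has a profitable deviation, so the profile is not an equilibrium.

No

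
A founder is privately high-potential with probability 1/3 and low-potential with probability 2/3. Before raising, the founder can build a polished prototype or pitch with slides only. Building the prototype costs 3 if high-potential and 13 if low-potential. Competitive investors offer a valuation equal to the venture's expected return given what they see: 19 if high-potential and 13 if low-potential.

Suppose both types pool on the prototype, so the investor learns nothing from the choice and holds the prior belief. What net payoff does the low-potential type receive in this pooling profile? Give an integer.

2

Pooled valuation = 1/3·19 + 2/3·13 = 15.
low-potential pays cost 13 for the prototype, so net payoff = 15 − 13 = 2.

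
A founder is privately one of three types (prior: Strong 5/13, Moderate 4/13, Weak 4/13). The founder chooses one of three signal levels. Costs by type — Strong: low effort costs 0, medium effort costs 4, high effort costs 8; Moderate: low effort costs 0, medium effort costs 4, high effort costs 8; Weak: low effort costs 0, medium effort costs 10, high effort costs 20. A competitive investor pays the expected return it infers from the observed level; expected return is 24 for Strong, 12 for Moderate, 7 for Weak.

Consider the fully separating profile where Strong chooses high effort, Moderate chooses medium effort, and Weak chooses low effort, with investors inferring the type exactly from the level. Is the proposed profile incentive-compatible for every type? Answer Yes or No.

Separating valuations: high effort → 24, medium effort → 12, low effort → 7.
Strong (assigned high effort): low effort: 7 − 0 = 7; medium effort: 12 − 4 = 8; high effort: 24 − 8 = 16. Strong stays.
Moderate (assigned medium effort): low effort: 7 − 0 = 7; medium effort: 12 − 4 = 8; high effort: 24 − 8 = 16. Moderate prefers high effort.
Weak (assigned low effort): low effort: 7 − 0 = 7; medium effort: 12 − 10 = 2; high effort: 24 − 20 = 4. Weak stays.
At least one type deviates; the separating profile fails.

No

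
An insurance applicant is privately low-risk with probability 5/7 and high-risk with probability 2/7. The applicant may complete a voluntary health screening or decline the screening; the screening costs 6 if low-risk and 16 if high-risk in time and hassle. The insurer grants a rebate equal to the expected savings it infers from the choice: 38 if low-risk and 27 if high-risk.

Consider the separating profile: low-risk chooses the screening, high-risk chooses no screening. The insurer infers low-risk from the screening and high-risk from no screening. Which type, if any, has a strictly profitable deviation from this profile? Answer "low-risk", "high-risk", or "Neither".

Neither

The screening pays 38; no screening pays 27.
low-risk: assigned the screening, nets 38 − 6 = 32; deviating to no screening nets 27.
high-risk: assigned no screening, nets 27; deviating to the screening nets 38 − 16 = 22.
Both types strictly prefer their assigned action; no profitable deviation.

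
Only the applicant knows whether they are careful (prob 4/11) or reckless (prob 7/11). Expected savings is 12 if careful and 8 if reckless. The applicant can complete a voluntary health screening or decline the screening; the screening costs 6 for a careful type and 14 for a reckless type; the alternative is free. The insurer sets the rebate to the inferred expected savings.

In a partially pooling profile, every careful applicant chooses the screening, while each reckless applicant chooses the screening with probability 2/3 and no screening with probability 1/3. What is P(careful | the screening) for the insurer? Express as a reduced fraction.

P(the screening) = (4/11)·1 + (7/11)·(2/3) = 26/33.
By Bayes' rule, P(careful | the screening) = (4/11) / (26/33) = 6/13.

6/13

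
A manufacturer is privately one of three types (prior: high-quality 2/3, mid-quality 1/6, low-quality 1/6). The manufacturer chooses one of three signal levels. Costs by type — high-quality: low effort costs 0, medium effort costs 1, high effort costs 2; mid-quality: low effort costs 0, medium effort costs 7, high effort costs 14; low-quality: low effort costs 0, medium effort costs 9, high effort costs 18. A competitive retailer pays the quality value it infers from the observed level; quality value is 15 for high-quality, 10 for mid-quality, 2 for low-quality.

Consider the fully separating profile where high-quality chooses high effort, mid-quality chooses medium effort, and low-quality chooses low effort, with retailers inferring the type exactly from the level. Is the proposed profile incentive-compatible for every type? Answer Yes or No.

Yes

Separating prices: high effort → 15, medium effort → 10, low effort → 2.
high-quality (assigned high effort): low effort: 2 − 0 = 2; medium effort: 10 − 1 = 9; high effort: 15 − 2 = 13. high-quality stays.
mid-quality (assigned medium effort): low effort: 2 − 0 = 2; medium effort: 10 − 7 = 3; high effort: 15 − 14 = 1. mid-quality stays.
low-quality (assigned low effort): low effort: 2 − 0 = 2; medium effort: 10 − 9 = 1; high effort: 15 − 18 = -3. low-quality stays.
Every type prefers its assigned level; separation holds.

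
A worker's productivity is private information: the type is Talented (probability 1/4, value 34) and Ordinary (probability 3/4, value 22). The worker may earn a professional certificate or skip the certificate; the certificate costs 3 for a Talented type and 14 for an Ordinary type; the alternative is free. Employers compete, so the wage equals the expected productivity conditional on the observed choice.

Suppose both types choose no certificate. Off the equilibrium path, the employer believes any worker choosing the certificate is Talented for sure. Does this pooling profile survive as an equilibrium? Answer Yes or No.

On path, the employer holds the prior and pays 1/4·34 + 3/4·22 = 25. Off path (the certificate), believing Talented, it pays 34.
Talented: no certificate nets 25; the certificate nets 34 − 3 = 31. Talented would deviate.
Ordinary: no certificate nets 25; the certificate nets 34 − 14 = 20. Ordinary stays.
A type deviates, so pooling fails.

No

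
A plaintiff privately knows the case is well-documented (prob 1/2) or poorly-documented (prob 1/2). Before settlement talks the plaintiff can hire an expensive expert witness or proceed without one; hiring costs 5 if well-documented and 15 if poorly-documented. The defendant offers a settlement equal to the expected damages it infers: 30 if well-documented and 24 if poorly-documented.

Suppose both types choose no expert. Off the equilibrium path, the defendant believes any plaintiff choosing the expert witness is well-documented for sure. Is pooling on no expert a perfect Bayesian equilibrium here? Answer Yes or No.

Yes

On path, the defendant holds the prior and pays 1/2·30 + 1/2·24 = 27. Off path (the expert witness), believing well-documented, it pays 30.
well-documented: no expert nets 27; the expert witness nets 30 − 5 = 25. well-documented stays.
poorly-documented: no expert nets 27; the expert witness nets 30 − 15 = 15. poorly-documented stays.
No type deviates, so pooling is sustained.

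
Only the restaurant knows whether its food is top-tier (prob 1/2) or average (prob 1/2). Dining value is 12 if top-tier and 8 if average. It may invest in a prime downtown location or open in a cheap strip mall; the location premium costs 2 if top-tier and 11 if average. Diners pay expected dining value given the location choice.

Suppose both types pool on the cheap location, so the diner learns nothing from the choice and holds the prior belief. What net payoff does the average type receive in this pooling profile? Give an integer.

10

Pooled price premium = 1/2·12 + 1/2·8 = 10.
average pays no cost for the cheap location, so net payoff = 10.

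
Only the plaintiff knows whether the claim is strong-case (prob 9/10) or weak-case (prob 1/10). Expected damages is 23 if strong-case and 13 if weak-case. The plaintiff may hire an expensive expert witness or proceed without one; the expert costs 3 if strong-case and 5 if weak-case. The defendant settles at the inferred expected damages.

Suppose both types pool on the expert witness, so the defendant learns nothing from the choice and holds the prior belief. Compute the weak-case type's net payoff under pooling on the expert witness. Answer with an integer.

17

Pooled settlement = 9/10·23 + 1/10·13 = 22.
weak-case pays cost 5 for the expert witness, so net payoff = 22 − 5 = 17.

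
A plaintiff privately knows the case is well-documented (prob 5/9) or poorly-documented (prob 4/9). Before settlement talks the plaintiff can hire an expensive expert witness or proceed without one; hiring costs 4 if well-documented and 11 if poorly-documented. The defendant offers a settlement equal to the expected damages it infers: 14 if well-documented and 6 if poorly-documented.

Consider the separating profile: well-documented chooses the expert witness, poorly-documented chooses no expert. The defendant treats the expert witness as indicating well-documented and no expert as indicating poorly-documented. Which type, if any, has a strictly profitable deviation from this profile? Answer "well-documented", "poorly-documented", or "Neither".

Neither

The expert witness pays 14; no expert pays 6.
well-documented: assigned the expert witness, nets 14 − 4 = 10; deviating to no expert nets 6.
poorly-documented: assigned no expert, nets 6; deviating to the expert witness nets 14 − 11 = 3.
Both types strictly prefer their assigned action; no profitable deviation.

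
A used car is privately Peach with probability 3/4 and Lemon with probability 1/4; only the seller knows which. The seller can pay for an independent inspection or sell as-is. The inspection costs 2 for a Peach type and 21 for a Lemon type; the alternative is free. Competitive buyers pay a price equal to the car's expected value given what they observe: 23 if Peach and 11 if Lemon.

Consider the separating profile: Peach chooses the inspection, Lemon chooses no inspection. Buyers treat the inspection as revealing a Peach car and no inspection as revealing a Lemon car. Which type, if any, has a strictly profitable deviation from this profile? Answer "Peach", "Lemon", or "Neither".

The inspection pays 23; no inspection pays 11.
Peach: assigned the inspection, nets 23 − 2 = 21; deviating to no inspection nets 11.
Lemon: assigned no inspection, nets 11; deviating to the inspection nets 23 − 21 = 2.
Both types strictly prefer their assigned action; no profitable deviation.

Neither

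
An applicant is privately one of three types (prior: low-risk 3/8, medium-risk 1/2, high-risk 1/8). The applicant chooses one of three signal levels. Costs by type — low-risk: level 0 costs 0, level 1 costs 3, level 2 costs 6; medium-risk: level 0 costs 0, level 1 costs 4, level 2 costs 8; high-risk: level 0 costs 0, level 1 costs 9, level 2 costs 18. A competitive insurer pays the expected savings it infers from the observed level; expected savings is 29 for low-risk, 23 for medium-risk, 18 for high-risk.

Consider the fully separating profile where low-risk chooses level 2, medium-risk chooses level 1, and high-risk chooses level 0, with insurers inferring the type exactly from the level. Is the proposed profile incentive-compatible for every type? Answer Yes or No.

Separating rebates: level 2 → 29, level 1 → 23, level 0 → 18.
low-risk (assigned level 2): level 0: 18 − 0 = 18; level 1: 23 − 3 = 20; level 2: 29 − 6 = 23. low-risk stays.
medium-risk (assigned level 1): level 0: 18 − 0 = 18; level 1: 23 − 4 = 19; level 2: 29 − 8 = 21. medium-risk prefers level 2.
high-risk (assigned level 0): level 0: 18 − 0 = 18; level 1: 23 − 9 = 14; level 2: 29 − 18 = 11. high-risk stays.
At least one type deviates; the separating profile fails.

No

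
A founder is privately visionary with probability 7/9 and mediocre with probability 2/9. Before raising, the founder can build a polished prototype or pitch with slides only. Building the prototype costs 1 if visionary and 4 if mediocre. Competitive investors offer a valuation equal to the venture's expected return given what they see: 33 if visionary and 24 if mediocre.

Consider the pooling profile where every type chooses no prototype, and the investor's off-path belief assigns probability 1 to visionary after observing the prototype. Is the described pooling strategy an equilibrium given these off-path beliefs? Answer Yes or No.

No

On path, the investor holds the prior and pays 7/9·33 + 2/9·24 = 31. Off path (the prototype), believing visionary, it pays 33.
visionary: no prototype nets 31; the prototype nets 33 − 1 = 32. visionary would deviate.
mediocre: no prototype nets 31; the prototype nets 33 − 4 = 29. mediocre stays.
A type deviates, so pooling fails.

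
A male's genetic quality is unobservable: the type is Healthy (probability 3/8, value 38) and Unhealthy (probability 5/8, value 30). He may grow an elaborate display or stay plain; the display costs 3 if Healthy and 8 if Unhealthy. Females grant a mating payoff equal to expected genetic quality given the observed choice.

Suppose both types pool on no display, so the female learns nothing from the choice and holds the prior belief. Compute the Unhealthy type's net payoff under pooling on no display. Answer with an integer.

Pooled mating payoff = 3/8·38 + 5/8·30 = 33.
Unhealthy pays no cost for no display, so net payoff = 33.

33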